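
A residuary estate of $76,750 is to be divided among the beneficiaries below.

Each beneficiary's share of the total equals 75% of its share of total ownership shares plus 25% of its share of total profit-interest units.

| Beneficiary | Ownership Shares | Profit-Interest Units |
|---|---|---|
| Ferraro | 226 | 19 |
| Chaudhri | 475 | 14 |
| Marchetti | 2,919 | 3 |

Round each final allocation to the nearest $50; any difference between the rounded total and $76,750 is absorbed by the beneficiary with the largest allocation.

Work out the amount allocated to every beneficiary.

Totals — ownership shares 3,620, profit-interest units 36.
Blended shares (75% ownership shares + 25% profit-interest units): Ferraro 0.1788; Chaudhri 0.1956; Marchetti 0.6256.
Proportional shares: Ferraro 13,720.42; Chaudhri 15,014.90; Marchetti 48,014.69.
Rounded to nearest $50: Ferraro $13,700; Chaudhri $15,000; Marchetti $48,000. Sum = $76,700.
Difference $76,750 − $76,700 = +$50 applied to largest allocation (Marchetti): Marchetti becomes $48,050.

Ferraro: $13,700; Chaudhri: $15,000; Marchetti: $48,050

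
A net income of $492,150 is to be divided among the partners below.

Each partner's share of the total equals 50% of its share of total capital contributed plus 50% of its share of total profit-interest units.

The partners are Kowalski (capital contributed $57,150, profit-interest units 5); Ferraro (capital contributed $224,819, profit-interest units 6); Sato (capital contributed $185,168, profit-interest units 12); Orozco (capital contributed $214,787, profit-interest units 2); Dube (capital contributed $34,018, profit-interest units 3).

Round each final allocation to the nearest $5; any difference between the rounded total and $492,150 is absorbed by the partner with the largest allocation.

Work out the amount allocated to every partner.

Totals — capital contributed 715,942, profit-interest units 28.
Blended shares (50% capital contributed + 50% profit-interest units): Kowalski 0.1292; Ferraro 0.2642; Sato 0.3436; Orozco 0.1857; Dube 0.0773.
Proportional shares: Kowalski 63,584.88; Ferraro 130,002.45; Sato 169,104.44; Orozco 91,400.80; Dube 38,057.44.
Rounded to nearest $5: Kowalski $63,585; Ferraro $130,000; Sato $169,105; Orozco $91,400; Dube $38,055. Sum = $492,145.
Difference $492,150 − $492,145 = +$5 applied to largest allocation (Sato): Sato becomes $169,110.

Kowalski: $63,585 · Ferraro: $130,000 · Sato: $169,110 · Orozco: $91,400 · Dube: $38,055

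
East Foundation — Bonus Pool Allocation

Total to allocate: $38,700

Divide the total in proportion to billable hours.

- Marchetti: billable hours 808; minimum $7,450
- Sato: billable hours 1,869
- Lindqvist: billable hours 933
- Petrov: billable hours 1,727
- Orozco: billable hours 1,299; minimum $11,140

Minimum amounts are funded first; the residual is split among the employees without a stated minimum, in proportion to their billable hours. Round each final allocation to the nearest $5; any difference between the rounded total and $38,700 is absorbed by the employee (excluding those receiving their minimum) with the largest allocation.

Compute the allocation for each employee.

Minimums first: Marchetti $7,450; Orozco $11,140. Residual $20,110.
Residual split over remaining billable hours 4,529: Sato 8,298.87 → $8,300; Lindqvist 4,142.78 → $4,145; Petrov 7,668.35 → $7,670.
Rounding difference −$5 applied to Sato → $8,295.

Marchetti: $7,450; Sato: $8,295; Lindqvist: $4,145; Petrov: $7,670; Orozco: $11,140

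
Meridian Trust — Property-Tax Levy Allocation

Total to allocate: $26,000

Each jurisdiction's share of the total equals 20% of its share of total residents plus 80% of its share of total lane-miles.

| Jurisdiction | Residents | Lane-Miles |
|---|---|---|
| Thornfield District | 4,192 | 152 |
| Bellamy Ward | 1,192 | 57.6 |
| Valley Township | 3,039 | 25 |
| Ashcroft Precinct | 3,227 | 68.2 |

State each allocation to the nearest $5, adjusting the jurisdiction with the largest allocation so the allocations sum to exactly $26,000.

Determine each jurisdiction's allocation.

Totals — residents 11,650, lane-miles 302.8.
Combined weights (20% residents + 80% lane-miles): Thornfield District 0.4736; Bellamy Ward 0.1726; Valley Township 0.1182; Ashcroft Precinct 0.2356.
Raw shares: Thornfield District 12,312.32; Bellamy Ward 4,488.72; Valley Township 3,073.77; Ashcroft Precinct 6,125.19.
After rounding ($5): Thornfield District $12,310; Bellamy Ward $4,490; Valley Township $3,075; Ashcroft Precinct $6,125. Sum = $26,000.
No rounding difference to absorb.

Thornfield District: $12,310; Bellamy Ward: $4,490; Valley Township: $3,075; Ashcroft Precinct: $6,125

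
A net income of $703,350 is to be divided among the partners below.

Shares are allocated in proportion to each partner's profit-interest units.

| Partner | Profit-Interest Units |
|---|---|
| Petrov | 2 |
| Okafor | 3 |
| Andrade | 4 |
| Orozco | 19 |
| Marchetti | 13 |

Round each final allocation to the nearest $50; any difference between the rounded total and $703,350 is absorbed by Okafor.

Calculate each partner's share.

Petrov: $34,300; Okafor: $51,500; Andrade: $68,600; Orozco: $325,950; Marchetti: $223,000

Sum of profit-interest units: 41.
Proportional shares: Petrov 2/41 × $703,350 = 34,309.76; Okafor 3/41 × $703,350 = 51,464.63; Andrade 4/41 × $703,350 = 68,619.51; Orozco 19/41 × $703,350 = 325,942.68; Marchetti 13/41 × $703,350 = 223,013.41.
After rounding ($50): Petrov $34,300; Okafor $51,450; Andrade $68,600; Orozco $325,950; Marchetti $223,000. Sum = $703,300.
Difference $703,350 − $703,300 = +$50 applied to Okafor: Okafor becomes $51,500.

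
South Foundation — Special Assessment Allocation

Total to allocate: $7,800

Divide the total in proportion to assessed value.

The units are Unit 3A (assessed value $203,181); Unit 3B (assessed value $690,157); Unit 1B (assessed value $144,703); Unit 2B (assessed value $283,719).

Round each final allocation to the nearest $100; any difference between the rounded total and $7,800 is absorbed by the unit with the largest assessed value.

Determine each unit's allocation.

Unit 3A: $1,200; Unit 3B: $4,000; Unit 1B: $900; Unit 2B: $1,700

Combined assessed value = 1,321,760.
Proportional shares: Unit 3A 203,181/1,321,760 × $7,800 = 1,199.02; Unit 3B 690,157/1,321,760 × $7,800 = 4,072.77; Unit 1B 144,703/1,321,760 × $7,800 = 853.92; Unit 2B 283,719/1,321,760 × $7,800 = 1,674.29.
After rounding ($100): Unit 3A $1,200; Unit 3B $4,100; Unit 1B $900; Unit 2B $1,700. Sum = $7,900.
Difference $7,800 − $7,900 = −$100 applied to largest assessed value (Unit 3B): Unit 3B becomes $4,000.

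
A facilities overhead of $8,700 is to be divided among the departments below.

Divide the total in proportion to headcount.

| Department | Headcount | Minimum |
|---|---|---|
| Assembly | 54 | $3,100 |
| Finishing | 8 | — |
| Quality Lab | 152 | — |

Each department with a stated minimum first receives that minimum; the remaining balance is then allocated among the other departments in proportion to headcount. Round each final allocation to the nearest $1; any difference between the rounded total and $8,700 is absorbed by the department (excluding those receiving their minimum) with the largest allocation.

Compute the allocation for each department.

Assembly: $3,100; Finishing: $280; Quality Lab: $5,320

Guaranteed amounts: Assembly $3,100. Remaining pool $5,600.
Remaining pool split over remaining headcount 160: Finishing 280.00 → $280; Quality Lab 5,320.00 → $5,320.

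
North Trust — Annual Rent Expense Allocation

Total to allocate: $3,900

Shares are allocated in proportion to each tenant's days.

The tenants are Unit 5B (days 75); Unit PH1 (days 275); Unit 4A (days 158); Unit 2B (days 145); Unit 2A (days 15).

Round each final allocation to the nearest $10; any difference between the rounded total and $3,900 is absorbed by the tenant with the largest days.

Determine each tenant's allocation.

Combined days = 668.
Raw shares: Unit 5B 75/668 × $3,900 = 437.87; Unit PH1 275/668 × $3,900 = 1,605.54; Unit 4A 158/668 × $3,900 = 922.46; Unit 2B 145/668 × $3,900 = 846.56; Unit 2A 15/668 × $3,900 = 87.57.
At nearest $10: Unit 5B $440; Unit PH1 $1,610; Unit 4A $920; Unit 2B $850; Unit 2A $90. Sum = $3,910.
Difference $3,900 − $3,910 = −$10 applied to largest days (Unit PH1): Unit PH1 becomes $1,600.

Unit 5B: $440 | Unit PH1: $1,600 | Unit 4A: $920 | Unit 2B: $850 | Unit 2A: $90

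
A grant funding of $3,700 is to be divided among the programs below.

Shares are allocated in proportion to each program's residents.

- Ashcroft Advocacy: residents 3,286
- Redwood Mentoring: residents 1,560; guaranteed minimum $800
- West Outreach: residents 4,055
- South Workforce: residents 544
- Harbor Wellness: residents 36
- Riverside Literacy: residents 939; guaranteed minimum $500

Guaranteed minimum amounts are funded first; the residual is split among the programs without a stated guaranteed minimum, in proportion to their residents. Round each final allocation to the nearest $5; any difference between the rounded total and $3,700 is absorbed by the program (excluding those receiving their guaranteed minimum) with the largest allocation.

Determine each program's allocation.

Ashcroft Advocacy: $995 · Redwood Mentoring: $800 · West Outreach: $1,230 · South Workforce: $165 · Harbor Wellness: $10 · Riverside Literacy: $500

Fund the minimums — Redwood Mentoring $800; Riverside Literacy $500. Remaining pool $2,400.
Remaining pool split over remaining residents 7,921: Ashcroft Advocacy 995.63 → $995; West Outreach 1,228.63 → $1,230; South Workforce 164.83 → $165; Harbor Wellness 10.91 → $10.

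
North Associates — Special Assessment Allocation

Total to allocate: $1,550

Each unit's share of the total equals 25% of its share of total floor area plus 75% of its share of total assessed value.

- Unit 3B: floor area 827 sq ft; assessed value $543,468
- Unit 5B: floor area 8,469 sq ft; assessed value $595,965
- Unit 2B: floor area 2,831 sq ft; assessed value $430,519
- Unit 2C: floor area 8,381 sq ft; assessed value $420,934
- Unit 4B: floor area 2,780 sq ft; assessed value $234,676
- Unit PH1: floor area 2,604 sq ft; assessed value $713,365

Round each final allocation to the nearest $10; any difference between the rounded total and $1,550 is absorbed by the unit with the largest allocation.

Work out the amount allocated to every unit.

Unit 3B: $230; Unit 5B: $370; Unit 2B: $210; Unit 2C: $290; Unit 4B: $130; Unit PH1: $320

Floor area total 25,892; assessed value total 2,938,927.
Blended shares (25% floor area + 75% assessed value): Unit 3B 0.1467; Unit 5B 0.2339; Unit 2B 0.1372; Unit 2C 0.1883; Unit 4B 0.0867; Unit PH1 0.2072.
Unrounded shares: Unit 3B 227.35; Unit 5B 362.48; Unit 2B 212.66; Unit 2C 291.93; Unit 4B 134.43; Unit PH1 321.14.
After rounding ($10): Unit 3B $230; Unit 5B $360; Unit 2B $210; Unit 2C $290; Unit 4B $130; Unit PH1 $320. Sum = $1,540.
Difference $1,550 − $1,540 = +$10 applied to largest allocation (Unit 5B): Unit 5B becomes $370.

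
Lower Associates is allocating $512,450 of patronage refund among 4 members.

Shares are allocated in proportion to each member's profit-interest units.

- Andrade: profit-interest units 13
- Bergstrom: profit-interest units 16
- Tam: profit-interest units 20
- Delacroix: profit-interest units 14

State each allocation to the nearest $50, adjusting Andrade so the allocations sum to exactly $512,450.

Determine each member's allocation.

Andrade: $105,700; Bergstrom: $130,150; Tam: $162,700; Delacroix: $113,900

Combined profit-interest units = 63.
Proportional shares: Andrade 13/63 × $512,450 = 105,743.65; Bergstrom 16/63 × $512,450 = 130,146.03; Tam 20/63 × $512,450 = 162,682.54; Delacroix 14/63 × $512,450 = 113,877.78.
After rounding ($50): Andrade $105,750; Bergstrom $130,150; Tam $162,700; Delacroix $113,900. Sum = $512,500.
Difference $512,450 − $512,500 = −$50 applied to Andrade: Andrade becomes $105,700.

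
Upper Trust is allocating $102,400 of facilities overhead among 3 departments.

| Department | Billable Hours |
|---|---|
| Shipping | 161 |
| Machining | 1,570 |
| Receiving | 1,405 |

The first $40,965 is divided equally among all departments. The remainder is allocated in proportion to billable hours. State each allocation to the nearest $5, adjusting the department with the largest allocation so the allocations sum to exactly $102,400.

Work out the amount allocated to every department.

Shipping: $16,810 | Machining: $44,410 | Receiving: $41,180

First tranche $40,965 split equally: $13,655 each.
Remainder $61,435 by billable hours (total 3,136): Shipping 3,154.03 → $3,155; Machining 30,756.68 → $30,755; Receiving 27,524.29 → $27,525.
Totals: Shipping $13,655 + $3,155 = $16,810; Machining $13,655 + $30,755 = $44,410; Receiving $13,655 + $27,525 = $41,180.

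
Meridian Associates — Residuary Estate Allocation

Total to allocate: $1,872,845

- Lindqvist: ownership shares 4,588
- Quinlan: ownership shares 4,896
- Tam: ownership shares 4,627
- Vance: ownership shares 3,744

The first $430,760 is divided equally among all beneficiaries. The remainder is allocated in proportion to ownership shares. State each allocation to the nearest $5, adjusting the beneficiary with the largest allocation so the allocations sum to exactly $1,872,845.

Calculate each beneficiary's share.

Lindqvist: $478,245; Quinlan: $503,125; Tam: $481,395; Vance: $410,080

$430,760 shared equally gives $107,690 per beneficiary.
Remainder $1,442,085 by ownership shares (total 17,855): Lindqvist 370,556.48 → $370,555; Quinlan 395,432.55 → $395,435; Tam 373,706.37 → $373,705; Vance 302,389.60 → $302,390.
Totals: Lindqvist $107,690 + $370,555 = $478,245; Quinlan $107,690 + $395,435 = $503,125; Tam $107,690 + $373,705 = $481,395; Vance $107,690 + $302,390 = $410,080.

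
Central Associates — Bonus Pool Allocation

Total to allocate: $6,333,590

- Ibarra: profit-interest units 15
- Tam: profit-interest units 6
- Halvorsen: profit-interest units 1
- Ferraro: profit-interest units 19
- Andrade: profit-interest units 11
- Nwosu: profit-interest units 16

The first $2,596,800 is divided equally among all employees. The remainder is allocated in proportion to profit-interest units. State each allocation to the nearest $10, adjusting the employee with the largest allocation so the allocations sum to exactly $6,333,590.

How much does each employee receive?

Ibarra: $1,257,090 | Tam: $762,520 | Halvorsen: $487,750 | Ferraro: $1,476,910 | Andrade: $1,037,280 | Nwosu: $1,312,040

First tranche $2,596,800 split equally: $432,800 each.
Remainder $3,736,790 by profit-interest units (total 68): Ibarra 824,291.91 → $824,290; Tam 329,716.76 → $329,720; Halvorsen 54,952.79 → $54,950; Ferraro 1,044,103.09 → $1,044,100; Andrade 604,480.74 → $604,480; Nwosu 879,244.71 → $879,240.
Rounding difference +$10 on remainder applied to Ferraro.
Totals: Ibarra $432,800 + $824,290 = $1,257,090; Tam $432,800 + $329,720 = $762,520; Halvorsen $432,800 + $54,950 = $487,750; Ferraro $432,800 + $1,044,110 = $1,476,910; Andrade $432,800 + $604,480 = $1,037,280; Nwosu $432,800 + $879,240 = $1,312,040.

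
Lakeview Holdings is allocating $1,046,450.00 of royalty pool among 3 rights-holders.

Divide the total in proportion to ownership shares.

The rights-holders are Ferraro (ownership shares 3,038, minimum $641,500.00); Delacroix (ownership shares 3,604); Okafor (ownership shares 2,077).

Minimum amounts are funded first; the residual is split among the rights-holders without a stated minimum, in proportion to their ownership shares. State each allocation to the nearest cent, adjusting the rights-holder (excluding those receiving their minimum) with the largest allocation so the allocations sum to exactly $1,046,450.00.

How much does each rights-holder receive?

Ferraro: $641,500.00 · Delacroix: $256,898.40 · Okafor: $148,051.60

Guaranteed amounts: Ferraro $641,500.00. Residual $404,950.00.
Residual split over remaining ownership shares 5,681: Delacroix 256,898.3982 → $256,898.40; Okafor 148,051.6018 → $148,051.60.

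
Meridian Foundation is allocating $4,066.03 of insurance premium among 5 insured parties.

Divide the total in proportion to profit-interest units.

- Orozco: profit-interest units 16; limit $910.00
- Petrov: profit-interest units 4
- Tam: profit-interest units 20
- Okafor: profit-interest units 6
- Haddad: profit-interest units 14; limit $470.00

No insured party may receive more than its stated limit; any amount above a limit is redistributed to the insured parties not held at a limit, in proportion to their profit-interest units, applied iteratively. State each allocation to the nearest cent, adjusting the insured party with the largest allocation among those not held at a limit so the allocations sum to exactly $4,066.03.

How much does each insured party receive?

Profit-interest units total: 60.
Unconstrained shares: Orozco 1,084.2747; Petrov 271.0687; Tam 1,355.3433; Okafor 406.6030; Haddad 948.7403.
Capped: Orozco ($910.00), Haddad ($470.00); residual $2,686.03 reallocated over remaining profit-interest units 30.
Remaining shares: Petrov 358.1373 → $358.14; Tam 1,790.6867 → $1,790.69; Okafor 537.2060 → $537.21.
Rounding difference −$0.01 applied to Tam → $1,790.68.

Orozco: $910.00 · Petrov: $358.14 · Tam: $1,790.68 · Okafor: $537.21 · Haddad: $470.00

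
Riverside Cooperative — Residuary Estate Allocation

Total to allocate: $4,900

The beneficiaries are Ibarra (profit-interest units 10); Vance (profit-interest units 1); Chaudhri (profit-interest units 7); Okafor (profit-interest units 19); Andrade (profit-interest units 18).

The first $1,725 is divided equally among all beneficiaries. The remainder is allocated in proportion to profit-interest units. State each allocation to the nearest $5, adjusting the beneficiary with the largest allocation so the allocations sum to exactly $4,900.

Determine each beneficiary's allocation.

First tranche $1,725 split equally: $345 each.
Remainder $3,175 by profit-interest units (total 55): Ibarra 577.27 → $575; Vance 57.73 → $60; Chaudhri 404.09 → $405; Okafor 1,096.82 → $1,095; Andrade 1,039.09 → $1,040.
Totals: Ibarra $345 + $575 = $920; Vance $345 + $60 = $405; Chaudhri $345 + $405 = $750; Okafor $345 + $1,095 = $1,440; Andrade $345 + $1,040 = $1,385.

Ibarra: $920; Vance: $405; Chaudhri: $750; Okafor: $1,440; Andrade: $1,385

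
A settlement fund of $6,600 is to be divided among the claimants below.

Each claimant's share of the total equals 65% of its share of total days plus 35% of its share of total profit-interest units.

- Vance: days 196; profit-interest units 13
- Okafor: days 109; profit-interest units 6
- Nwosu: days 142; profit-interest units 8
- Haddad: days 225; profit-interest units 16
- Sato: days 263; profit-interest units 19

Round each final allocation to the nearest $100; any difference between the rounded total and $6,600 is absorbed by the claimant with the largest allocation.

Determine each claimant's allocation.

Totals — days 935, profit-interest units 62.
Blended shares (65% days + 35% profit-interest units): Vance 0.2096; Okafor 0.1096; Nwosu 0.1439; Haddad 0.2467; Sato 0.2901.
Pro-rata amounts: Vance 1,383.65; Okafor 723.67; Nwosu 949.59; Haddad 1,628.48; Sato 1,914.61.
Rounded to nearest $100: Vance $1,400; Okafor $700; Nwosu $900; Haddad $1,600; Sato $1,900. Sum = $6,500.
Difference $6,600 − $6,500 = +$100 applied to largest allocation (Sato): Sato becomes $2,000.

Vance: $1,400; Okafor: $700; Nwosu: $900; Haddad: $1,600; Sato: $2,000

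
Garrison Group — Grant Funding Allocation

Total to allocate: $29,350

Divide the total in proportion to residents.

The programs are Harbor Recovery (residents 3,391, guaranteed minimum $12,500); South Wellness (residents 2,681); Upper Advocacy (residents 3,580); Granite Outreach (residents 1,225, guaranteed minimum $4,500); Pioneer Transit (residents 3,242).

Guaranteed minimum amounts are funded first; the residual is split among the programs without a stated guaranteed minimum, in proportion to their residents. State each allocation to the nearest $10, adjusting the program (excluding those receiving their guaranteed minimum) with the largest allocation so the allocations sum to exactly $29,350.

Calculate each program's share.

Harbor Recovery: $12,500; South Wellness: $3,480; Upper Advocacy: $4,660; Granite Outreach: $4,500; Pioneer Transit: $4,210

Fund the minimums — Harbor Recovery $12,500; Granite Outreach $4,500. Balance $12,350.
Balance split over remaining residents 9,503: South Wellness 3,484.20 → $3,480; Upper Advocacy 4,652.53 → $4,650; Pioneer Transit 4,213.27 → $4,210.
Rounding difference +$10 applied to Upper Advocacy → $4,660.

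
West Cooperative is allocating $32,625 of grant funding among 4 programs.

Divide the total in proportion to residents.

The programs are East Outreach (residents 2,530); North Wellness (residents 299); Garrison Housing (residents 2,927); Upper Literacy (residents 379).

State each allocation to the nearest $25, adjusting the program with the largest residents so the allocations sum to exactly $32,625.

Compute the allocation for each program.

Residents total: 6,135.
Proportional shares: East Outreach 2,530/6,135 × $32,625 = 13,454.16; North Wellness 299/6,135 × $32,625 = 1,590.04; Garrison Housing 2,927/6,135 × $32,625 = 15,565.34; Upper Literacy 379/6,135 × $32,625 = 2,015.46.
After rounding ($25): East Outreach $13,450; North Wellness $1,600; Garrison Housing $15,575; Upper Literacy $2,025. Sum = $32,650.
Difference $32,625 − $32,650 = −$25 applied to largest residents (Garrison Housing): Garrison Housing becomes $15,550.

East Outreach: $13,450 | North Wellness: $1,600 | Garrison Housing: $15,550 | Upper Literacy: $2,025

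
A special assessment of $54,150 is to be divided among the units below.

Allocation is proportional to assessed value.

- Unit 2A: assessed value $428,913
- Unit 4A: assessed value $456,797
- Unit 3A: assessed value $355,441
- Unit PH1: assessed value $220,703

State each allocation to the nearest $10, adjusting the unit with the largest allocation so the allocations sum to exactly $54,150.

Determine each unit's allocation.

Unit 2A: $15,890 | Unit 4A: $16,910 | Unit 3A: $13,170 | Unit PH1: $8,180

Assessed value total: 1,461,854.
Raw shares: Unit 2A 428,913/1,461,854 × $54,150 = 15,887.80; Unit 4A 456,797/1,461,854 × $54,150 = 16,920.68; Unit 3A 355,441/1,461,854 × $54,150 = 13,166.25; Unit PH1 220,703/1,461,854 × $54,150 = 8,175.28.
Rounded to nearest $10: Unit 2A $15,890; Unit 4A $16,920; Unit 3A $13,170; Unit PH1 $8,180. Sum = $54,160.
Difference $54,150 − $54,160 = −$10 applied to largest allocation (Unit 4A): Unit 4A becomes $16,910.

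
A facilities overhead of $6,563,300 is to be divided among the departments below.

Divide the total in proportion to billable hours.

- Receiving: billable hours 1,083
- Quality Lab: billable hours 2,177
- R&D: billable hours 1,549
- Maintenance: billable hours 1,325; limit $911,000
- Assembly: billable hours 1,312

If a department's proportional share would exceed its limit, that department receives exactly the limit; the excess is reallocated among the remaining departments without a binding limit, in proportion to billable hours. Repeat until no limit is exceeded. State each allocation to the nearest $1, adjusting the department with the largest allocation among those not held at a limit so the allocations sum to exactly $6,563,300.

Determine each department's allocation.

Receiving: $1,000,072; Quality Lab: $2,010,302; R&D: $1,430,389; Maintenance: $911,000; Assembly: $1,211,537

Sum of billable hours: 7,446.
Proportional shares (ignoring caps): Receiving 954,613.74; Quality Lab 1,918,923.46; R&D 1,365,370.90; Maintenance 1,167,925.40; Assembly 1,156,466.51.
Capped: Maintenance ($911,000); residual $5,652,300 reallocated over remaining billable hours 6,121.
Remaining shares: Receiving 1,000,072.03 → $1,000,072; Quality Lab 2,010,301.76 → $2,010,302; R&D 1,430,389.27 → $1,430,389; Assembly 1,211,536.94 → $1,211,537.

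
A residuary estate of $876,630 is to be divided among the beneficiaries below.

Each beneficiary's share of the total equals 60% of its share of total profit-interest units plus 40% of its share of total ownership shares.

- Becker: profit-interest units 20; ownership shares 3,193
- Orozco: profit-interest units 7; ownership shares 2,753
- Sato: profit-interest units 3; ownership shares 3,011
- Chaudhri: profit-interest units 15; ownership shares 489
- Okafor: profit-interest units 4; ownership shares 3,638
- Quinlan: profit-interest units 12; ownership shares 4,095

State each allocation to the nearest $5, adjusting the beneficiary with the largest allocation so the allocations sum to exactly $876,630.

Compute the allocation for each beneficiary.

Becker: $237,630 · Orozco: $116,550 · Sato: $87,325 · Chaudhri: $139,320 · Okafor: $108,750 · Quinlan: $187,055

Profit-interest units total 61; ownership shares total 17,179.
Composite weights (60% profit-interest units + 40% ownership shares): Becker 0.2711; Orozco 0.1330; Sato 0.0996; Chaudhri 0.1589; Okafor 0.1241; Quinlan 0.2134.
Proportional shares: Becker 237,626.25; Orozco 116,551.45; Sato 87,327.30; Chaudhri 139,320.16; Okafor 108,748.00; Quinlan 187,056.85.
After rounding ($5): Becker $237,625; Orozco $116,550; Sato $87,325; Chaudhri $139,320; Okafor $108,750; Quinlan $187,055. Sum = $876,625.
Difference $876,630 − $876,625 = +$5 applied to largest allocation (Becker): Becker becomes $237,630.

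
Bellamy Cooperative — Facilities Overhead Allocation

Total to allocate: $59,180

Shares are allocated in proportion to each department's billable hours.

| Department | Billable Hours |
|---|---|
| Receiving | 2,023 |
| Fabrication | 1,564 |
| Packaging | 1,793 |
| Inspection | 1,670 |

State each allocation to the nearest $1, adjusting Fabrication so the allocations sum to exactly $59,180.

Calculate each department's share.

Receiving: $16,982; Fabrication: $13,128; Packaging: $15,051; Inspection: $14,019

Total billable hours = 7,050.
Pro-rata amounts: Receiving 2,023/7,050 × $59,180 = 16,981.72; Fabrication 1,564/7,050 × $59,180 = 13,128.73; Packaging 1,793/7,050 × $59,180 = 15,051.03; Inspection 1,670/7,050 × $59,180 = 14,018.52.
At nearest $1: Receiving $16,982; Fabrication $13,129; Packaging $15,051; Inspection $14,019. Sum = $59,181.
Difference $59,180 − $59,181 = −$1 applied to Fabrication: Fabrication becomes $13,128.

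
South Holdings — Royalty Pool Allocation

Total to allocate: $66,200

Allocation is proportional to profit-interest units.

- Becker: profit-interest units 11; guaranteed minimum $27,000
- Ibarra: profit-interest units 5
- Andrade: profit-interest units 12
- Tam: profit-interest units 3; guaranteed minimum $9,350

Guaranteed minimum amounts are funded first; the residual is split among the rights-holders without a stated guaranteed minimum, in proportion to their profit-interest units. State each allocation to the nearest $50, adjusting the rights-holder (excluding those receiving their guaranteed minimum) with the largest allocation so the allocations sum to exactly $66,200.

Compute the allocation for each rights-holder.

Becker: $27,000; Ibarra: $8,800; Andrade: $21,050; Tam: $9,350

Minimums first: Becker $27,000; Tam $9,350. Balance $29,850.
Balance split over remaining profit-interest units 17: Ibarra 8,779.41 → $8,800; Andrade 21,070.59 → $21,050.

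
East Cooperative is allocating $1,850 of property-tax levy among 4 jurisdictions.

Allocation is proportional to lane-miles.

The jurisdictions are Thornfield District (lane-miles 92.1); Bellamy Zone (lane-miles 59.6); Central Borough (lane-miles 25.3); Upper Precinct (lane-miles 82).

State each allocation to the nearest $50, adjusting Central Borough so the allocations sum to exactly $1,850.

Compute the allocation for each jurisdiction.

Sum of lane-miles: 259.
Unrounded shares: Thornfield District 92.1/259 × $1,850 = 657.86; Bellamy Zone 59.6/259 × $1,850 = 425.71; Central Borough 25.3/259 × $1,850 = 180.71; Upper Precinct 82/259 × $1,850 = 585.71.
At nearest $50: Thornfield District $650; Bellamy Zone $450; Central Borough $200; Upper Precinct $600. Sum = $1,900.
Difference $1,850 − $1,900 = −$50 applied to Central Borough: Central Borough becomes $150.

Thornfield District: $650; Bellamy Zone: $450; Central Borough: $150; Upper Precinct: $600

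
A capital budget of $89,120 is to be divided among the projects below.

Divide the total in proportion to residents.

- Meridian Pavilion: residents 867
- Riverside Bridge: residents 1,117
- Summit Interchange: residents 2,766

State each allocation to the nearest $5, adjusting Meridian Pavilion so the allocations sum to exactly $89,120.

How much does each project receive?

Meridian Pavilion: $16,270; Riverside Bridge: $20,955; Summit Interchange: $51,895

Combined residents = 4,750.
Pro-rata amounts: Meridian Pavilion 867/4,750 × $89,120 = 16,266.75; Riverside Bridge 1,117/4,750 × $89,120 = 20,957.27; Summit Interchange 2,766/4,750 × $89,120 = 51,895.98.
After rounding ($5): Meridian Pavilion $16,265; Riverside Bridge $20,955; Summit Interchange $51,895. Sum = $89,115.
Difference $89,120 − $89,115 = +$5 applied to Meridian Pavilion: Meridian Pavilion becomes $16,270.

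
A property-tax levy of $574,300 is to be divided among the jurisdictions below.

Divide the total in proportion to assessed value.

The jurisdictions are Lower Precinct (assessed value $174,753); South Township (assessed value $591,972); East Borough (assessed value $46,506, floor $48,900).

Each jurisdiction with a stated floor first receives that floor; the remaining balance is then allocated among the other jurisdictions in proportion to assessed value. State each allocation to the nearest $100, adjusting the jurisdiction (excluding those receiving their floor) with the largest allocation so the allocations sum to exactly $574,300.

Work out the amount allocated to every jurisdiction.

Lower Precinct: $119,700; South Township: $405,700; East Borough: $48,900

Fund the minimums — East Borough $48,900. Residual $525,400.
Residual split over remaining assessed value 766,725: Lower Precinct 119,749.88 → $119,700; South Township 405,650.12 → $405,700.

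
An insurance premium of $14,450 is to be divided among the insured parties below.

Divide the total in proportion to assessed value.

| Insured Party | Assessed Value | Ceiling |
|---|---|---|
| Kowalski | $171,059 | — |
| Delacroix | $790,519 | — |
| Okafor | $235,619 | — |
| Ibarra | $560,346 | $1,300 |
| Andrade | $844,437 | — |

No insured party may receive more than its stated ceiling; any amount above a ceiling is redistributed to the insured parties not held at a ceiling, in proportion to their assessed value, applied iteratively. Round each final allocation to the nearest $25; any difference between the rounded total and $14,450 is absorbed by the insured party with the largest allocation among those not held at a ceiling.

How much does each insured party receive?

Assessed value total: 2,601,980.
Proportional shares (ignoring caps): Kowalski 949.97; Delacroix 4,390.12; Okafor 1,308.50; Ibarra 3,111.86; Andrade 4,689.55.
Capped: Ibarra ($1,300); balance $13,150 reallocated over remaining assessed value 2,041,634.
Shares after redistribution: Kowalski 1,101.78 → $1,100; Delacroix 5,091.67 → $5,100; Okafor 1,517.60 → $1,525; Andrade 5,438.95 → $5,450.
Rounding difference −$25 applied to Andrade → $5,425.

Kowalski: $1,100; Delacroix: $5,100; Okafor: $1,525; Ibarra: $1,300; Andrade: $5,425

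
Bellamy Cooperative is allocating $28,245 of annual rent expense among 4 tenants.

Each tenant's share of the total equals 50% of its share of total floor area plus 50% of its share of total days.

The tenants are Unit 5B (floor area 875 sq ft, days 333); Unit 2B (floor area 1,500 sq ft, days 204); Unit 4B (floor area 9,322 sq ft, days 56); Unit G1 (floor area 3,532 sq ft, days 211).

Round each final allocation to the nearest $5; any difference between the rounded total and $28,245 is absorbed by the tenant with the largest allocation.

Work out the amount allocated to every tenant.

Totals — floor area 15,229, days 804.
Blended shares (50% floor area + 50% days): Unit 5B 0.2358; Unit 2B 0.1761; Unit 4B 0.3409; Unit G1 0.2472.
Unrounded shares: Unit 5B 6,660.67; Unit 2B 4,974.33; Unit 4B 9,628.34; Unit G1 6,981.65.
After rounding ($5): Unit 5B $6,660; Unit 2B $4,975; Unit 4B $9,630; Unit G1 $6,980. Sum = $28,245.
Sum already equals the total — no adjustment.

Unit 5B: $6,660 | Unit 2B: $4,975 | Unit 4B: $9,630 | Unit G1: $6,980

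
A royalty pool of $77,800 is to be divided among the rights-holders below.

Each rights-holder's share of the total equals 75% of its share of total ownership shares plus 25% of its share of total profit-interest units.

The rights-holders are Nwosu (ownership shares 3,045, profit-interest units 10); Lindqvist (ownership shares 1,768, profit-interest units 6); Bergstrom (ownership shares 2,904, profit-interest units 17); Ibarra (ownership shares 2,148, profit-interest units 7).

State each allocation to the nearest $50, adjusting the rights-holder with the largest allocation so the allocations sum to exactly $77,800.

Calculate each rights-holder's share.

Ownership shares total 9,865; profit-interest units total 40.
Combined weights (75% ownership shares + 25% profit-interest units): Nwosu 0.2940; Lindqvist 0.1719; Bergstrom 0.3270; Ibarra 0.2071.
Proportional shares: Nwosu 22,873.22; Lindqvist 13,374.96; Bergstrom 25,442.98; Ibarra 16,108.85.
Rounded to nearest $50: Nwosu $22,850; Lindqvist $13,350; Bergstrom $25,450; Ibarra $16,100. Sum = $77,750.
Difference $77,800 − $77,750 = +$50 applied to largest allocation (Bergstrom): Bergstrom becomes $25,500.

Nwosu: $22,850 | Lindqvist: $13,350 | Bergstrom: $25,500 | Ibarra: $16,100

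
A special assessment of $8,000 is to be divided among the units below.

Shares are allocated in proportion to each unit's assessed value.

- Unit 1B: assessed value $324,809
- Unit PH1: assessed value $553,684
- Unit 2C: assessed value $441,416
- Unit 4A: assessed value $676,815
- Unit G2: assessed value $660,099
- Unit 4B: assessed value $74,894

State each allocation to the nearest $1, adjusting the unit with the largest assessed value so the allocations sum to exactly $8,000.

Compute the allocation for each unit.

Unit 1B: $951 | Unit PH1: $1,621 | Unit 2C: $1,293 | Unit 4A: $1,983 | Unit G2: $1,933 | Unit 4B: $219

Total assessed value = 324,809 + 553,684 + 441,416 + 676,815 + 660,099 + 74,894 = 2,731,717.
Pro-rata amounts: Unit 1B 951.22; Unit PH1 1,621.497; Unit 2C 1,292.71; Unit 4A 1,982.09; Unit G2 1,933.14; Unit 4B 219.33.
Rounded to nearest $1: Unit 1B $951; Unit PH1 $1,621; Unit 2C $1,293; Unit 4A $1,982; Unit G2 $1,933; Unit 4B $219. Sum = $7,999.
Difference $8,000 − $7,999 = +$1 applied to largest assessed value (Unit 4A): Unit 4A becomes $1,983.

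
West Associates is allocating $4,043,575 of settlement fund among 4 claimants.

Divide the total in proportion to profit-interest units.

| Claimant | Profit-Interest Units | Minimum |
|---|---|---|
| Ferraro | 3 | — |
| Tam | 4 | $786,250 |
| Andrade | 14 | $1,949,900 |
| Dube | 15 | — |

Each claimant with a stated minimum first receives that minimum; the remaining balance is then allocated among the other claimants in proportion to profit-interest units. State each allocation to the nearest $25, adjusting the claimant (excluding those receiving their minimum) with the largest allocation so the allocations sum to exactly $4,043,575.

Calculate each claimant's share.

Ferraro: $217,900 · Tam: $786,250 · Andrade: $1,949,900 · Dube: $1,089,525

Fund the minimums — Tam $786,250; Andrade $1,949,900. Remaining pool $1,307,425.
Remaining pool split over remaining profit-interest units 18: Ferraro 217,904.17 → $217,900; Dube 1,089,520.83 → $1,089,525.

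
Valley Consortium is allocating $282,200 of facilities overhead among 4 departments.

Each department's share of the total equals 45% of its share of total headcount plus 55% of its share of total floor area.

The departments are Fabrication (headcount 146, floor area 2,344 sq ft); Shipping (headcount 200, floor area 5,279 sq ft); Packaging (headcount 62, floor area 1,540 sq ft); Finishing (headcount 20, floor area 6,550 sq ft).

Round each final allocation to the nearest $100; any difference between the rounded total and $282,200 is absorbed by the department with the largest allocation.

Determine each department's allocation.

Totals — headcount 428, floor area 15,713.
Blended shares (45% headcount + 55% floor area): Fabrication 0.2356; Shipping 0.3951; Packaging 0.1191; Finishing 0.2503.
Unrounded shares: Fabrication 66,472.60; Shipping 111,486.07; Packaging 33,607.57; Finishing 70,633.76.
At nearest $100: Fabrication $66,500; Shipping $111,500; Packaging $33,600; Finishing $70,600. Sum = $282,200.
No rounding difference to absorb.

Fabrication: $66,500 · Shipping: $111,500 · Packaging: $33,600 · Finishing: $70,600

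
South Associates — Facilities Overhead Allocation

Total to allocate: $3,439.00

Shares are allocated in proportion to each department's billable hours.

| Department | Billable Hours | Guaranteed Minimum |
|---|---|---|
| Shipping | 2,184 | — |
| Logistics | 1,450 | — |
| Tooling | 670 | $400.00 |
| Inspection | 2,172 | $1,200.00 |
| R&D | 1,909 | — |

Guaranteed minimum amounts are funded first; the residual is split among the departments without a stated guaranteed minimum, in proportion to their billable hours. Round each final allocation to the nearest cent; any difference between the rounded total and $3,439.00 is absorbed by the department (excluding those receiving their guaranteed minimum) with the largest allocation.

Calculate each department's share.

Guaranteed amounts: Tooling $400.00; Inspection $1,200.00. Balance $1,839.00.
Balance split over remaining billable hours 5,543: Shipping 724.5852 → $724.59; Logistics 481.0662 → $481.07; R&D 633.3485 → $633.35.
Rounding difference −$0.01 applied to Shipping → $724.58.

Shipping: $724.58; Logistics: $481.07; Tooling: $400.00; Inspection: $1,200.00; R&D: $633.35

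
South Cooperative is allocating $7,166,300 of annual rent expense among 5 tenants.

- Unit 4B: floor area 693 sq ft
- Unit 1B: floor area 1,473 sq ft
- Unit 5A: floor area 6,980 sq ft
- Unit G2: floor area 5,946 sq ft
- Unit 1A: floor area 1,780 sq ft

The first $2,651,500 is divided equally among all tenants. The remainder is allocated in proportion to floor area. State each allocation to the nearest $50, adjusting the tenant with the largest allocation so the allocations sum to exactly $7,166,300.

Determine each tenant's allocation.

Unit 4B: $715,750 | Unit 1B: $924,450 | Unit 5A: $2,398,100 | Unit G2: $2,121,400 | Unit 1A: $1,006,600

First tranche $2,651,500 split equally: $530,300 each.
Remainder $4,514,800 by floor area (total 16,872): Unit 4B 185,440.75 → $185,450; Unit 1B 394,161.95 → $394,150; Unit 5A 1,867,787.10 → $1,867,800; Unit G2 1,591,097.72 → $1,591,100; Unit 1A 476,312.47 → $476,300.
Totals: Unit 4B $530,300 + $185,450 = $715,750; Unit 1B $530,300 + $394,150 = $924,450; Unit 5A $530,300 + $1,867,800 = $2,398,100; Unit G2 $530,300 + $1,591,100 = $2,121,400; Unit 1A $530,300 + $476,300 = $1,006,600.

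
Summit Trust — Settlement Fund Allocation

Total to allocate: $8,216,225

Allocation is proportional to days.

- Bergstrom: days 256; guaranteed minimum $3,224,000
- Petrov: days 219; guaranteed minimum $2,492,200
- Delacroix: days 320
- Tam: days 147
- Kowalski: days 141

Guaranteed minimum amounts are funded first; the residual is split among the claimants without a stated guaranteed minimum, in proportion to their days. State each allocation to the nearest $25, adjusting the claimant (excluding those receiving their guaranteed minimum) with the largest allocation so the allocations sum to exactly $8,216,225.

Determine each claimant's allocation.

Guaranteed amounts: Bergstrom $3,224,000; Petrov $2,492,200. Remaining pool $2,500,025.
Remaining pool split over remaining days 608: Delacroix 1,315,802.63 → $1,315,800; Tam 604,446.83 → $604,450; Kowalski 579,775.53 → $579,775.

Bergstrom: $3,224,000 · Petrov: $2,492,200 · Delacroix: $1,315,800 · Tam: $604,450 · Kowalski: $579,775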